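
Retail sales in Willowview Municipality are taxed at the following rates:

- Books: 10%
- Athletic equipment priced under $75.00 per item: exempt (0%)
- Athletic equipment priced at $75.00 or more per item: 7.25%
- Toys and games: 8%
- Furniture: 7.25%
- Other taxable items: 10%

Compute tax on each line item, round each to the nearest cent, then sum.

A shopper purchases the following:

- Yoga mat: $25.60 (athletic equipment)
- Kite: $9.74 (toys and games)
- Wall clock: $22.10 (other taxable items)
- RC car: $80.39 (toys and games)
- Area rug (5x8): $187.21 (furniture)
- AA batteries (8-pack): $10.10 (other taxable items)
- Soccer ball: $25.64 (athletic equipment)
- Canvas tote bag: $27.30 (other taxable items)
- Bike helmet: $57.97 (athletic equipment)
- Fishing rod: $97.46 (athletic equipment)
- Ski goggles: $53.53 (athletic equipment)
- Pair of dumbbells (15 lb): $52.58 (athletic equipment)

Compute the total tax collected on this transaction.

Yoga mat $25.60: athletic equipment, under $75.00 → 0% → $0.00
Kite $9.74: toys and games → 8% → $0.78
Wall clock $22.10: other taxable items → 10% → $2.21
RC car $80.39: toys and games → 8% → $6.43
Area rug (5x8) $187.21: furniture → 7.25% → $13.57
AA batteries (8-pack) $10.10: other taxable items → 10% → $1.01
Soccer ball $25.64: athletic equipment, under $75.00 → 0% → $0.00
Canvas tote bag $27.30: other taxable items → 10% → $2.73
Bike helmet $57.97: athletic equipment, under $75.00 → 0% → $0.00
Fishing rod $97.46: athletic equipment, $75.00 or more → 7.25% → $7.07
Ski goggles $53.53: athletic equipment, under $75.00 → 0% → $0.00
Pair of dumbbells (15 lb) $52.58: athletic equipment, under $75.00 → 0% → $0.00
Total tax = $0.78 + $2.21 + $6.43 + $13.57 + $1.01 + $2.73 + $7.07 = $33.80

$33.80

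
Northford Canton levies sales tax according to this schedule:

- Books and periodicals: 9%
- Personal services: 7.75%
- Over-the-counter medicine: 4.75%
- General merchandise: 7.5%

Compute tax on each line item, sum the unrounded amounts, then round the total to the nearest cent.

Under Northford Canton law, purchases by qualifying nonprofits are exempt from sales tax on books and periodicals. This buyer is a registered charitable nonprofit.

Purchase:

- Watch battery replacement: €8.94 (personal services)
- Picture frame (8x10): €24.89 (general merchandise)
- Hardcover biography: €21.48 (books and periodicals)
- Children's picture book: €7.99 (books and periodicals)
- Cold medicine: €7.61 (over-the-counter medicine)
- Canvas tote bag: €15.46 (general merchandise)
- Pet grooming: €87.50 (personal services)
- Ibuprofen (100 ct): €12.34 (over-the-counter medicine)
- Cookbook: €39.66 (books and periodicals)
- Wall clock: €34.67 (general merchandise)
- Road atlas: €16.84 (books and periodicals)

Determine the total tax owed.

Watch battery replacement €8.94: personal services → 7.75% → €0.69285
Picture frame (8x10) €24.89: general merchandise → 7.5% → €1.86675
Hardcover biography €21.48: books and periodicals, buyer-exempt → 0% → €0.00
Children's picture book €7.99: books and periodicals, buyer-exempt → 0% → €0.00
Cold medicine €7.61: over-the-counter medicine → 4.75% → €0.361475
Canvas tote bag €15.46: general merchandise → 7.5% → €1.1595
Pet grooming €87.50: personal services → 7.75% → €6.78125
Ibuprofen (100 ct) €12.34: over-the-counter medicine → 4.75% → €0.58615
Cookbook €39.66: books and periodicals, buyer-exempt → 0% → €0.00
Wall clock €34.67: general merchandise → 7.5% → €2.60025
Road atlas €16.84: books and periodicals, buyer-exempt → 0% → €0.00
Unrounded tax sum = €14.048225 → €14.05

€14.05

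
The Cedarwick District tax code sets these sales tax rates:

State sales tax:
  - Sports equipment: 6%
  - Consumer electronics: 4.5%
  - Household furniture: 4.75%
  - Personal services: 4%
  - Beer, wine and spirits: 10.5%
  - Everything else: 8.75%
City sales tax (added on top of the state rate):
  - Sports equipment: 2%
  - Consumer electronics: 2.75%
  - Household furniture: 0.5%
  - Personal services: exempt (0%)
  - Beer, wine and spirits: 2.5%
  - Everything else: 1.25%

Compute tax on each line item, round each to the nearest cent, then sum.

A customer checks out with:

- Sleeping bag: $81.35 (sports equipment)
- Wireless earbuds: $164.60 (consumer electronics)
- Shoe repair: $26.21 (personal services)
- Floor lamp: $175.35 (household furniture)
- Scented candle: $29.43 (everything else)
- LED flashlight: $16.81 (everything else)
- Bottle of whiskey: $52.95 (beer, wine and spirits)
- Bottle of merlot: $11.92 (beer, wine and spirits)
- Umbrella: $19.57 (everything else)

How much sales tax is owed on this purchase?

$43.71

Sleeping bag $81.35: sports equipment → 6% + 2% city = 8% → $6.51
Wireless earbuds $164.60: consumer electronics → 4.5% + 2.75% city = 7.25% → $11.93
Shoe repair $26.21: personal services → 4% + 0% city = 4% → $1.05
Floor lamp $175.35: household furniture → 4.75% + 0.5% city = 5.25% → $9.21
Scented candle $29.43: everything else → 8.75% + 1.25% city = 10% → $2.94
LED flashlight $16.81: everything else → 8.75% + 1.25% city = 10% → $1.68
Bottle of whiskey $52.95: beer, wine and spirits → 10.5% + 2.5% city = 13% → $6.88
Bottle of merlot $11.92: beer, wine and spirits → 10.5% + 2.5% city = 13% → $1.55
Umbrella $19.57: everything else → 8.75% + 1.25% city = 10% → $1.96
Total tax = $6.51 + $11.93 + $1.05 + $9.21 + $2.94 + $1.68 + $6.88 + $1.55 + $1.96 = $43.71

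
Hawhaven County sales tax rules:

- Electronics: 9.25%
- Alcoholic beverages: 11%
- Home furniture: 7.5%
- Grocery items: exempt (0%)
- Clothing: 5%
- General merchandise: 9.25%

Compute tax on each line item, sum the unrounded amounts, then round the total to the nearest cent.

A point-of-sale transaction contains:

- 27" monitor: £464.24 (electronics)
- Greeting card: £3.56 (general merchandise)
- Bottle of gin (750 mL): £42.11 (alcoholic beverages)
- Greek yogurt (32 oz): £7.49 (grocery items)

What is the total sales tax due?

£47.90

27" monitor £464.24: electronics → 9.25% → £42.9422
Greeting card £3.56: general merchandise → 9.25% → £0.3293
Bottle of gin (750 mL) £42.11: alcoholic beverages → 11% → £4.6321
Greek yogurt (32 oz) £7.49: grocery items → 0% → £0.00
Unrounded tax sum = £47.9036 → £47.90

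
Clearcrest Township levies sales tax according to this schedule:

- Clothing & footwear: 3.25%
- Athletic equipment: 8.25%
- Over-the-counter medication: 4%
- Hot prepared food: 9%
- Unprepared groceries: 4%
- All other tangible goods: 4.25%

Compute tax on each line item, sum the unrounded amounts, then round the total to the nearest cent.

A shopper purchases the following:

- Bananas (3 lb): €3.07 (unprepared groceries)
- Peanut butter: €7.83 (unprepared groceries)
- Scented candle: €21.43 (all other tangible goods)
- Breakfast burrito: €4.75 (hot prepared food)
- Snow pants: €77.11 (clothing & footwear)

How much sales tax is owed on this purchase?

€4.28

Bananas (3 lb) €3.07: unprepared groceries → 4% → €0.1228
Peanut butter €7.83: unprepared groceries → 4% → €0.3132
Scented candle €21.43: all other tangible goods → 4.25% → €0.910775
Breakfast burrito €4.75: hot prepared food → 9% → €0.4275
Snow pants €77.11: clothing & footwear → 3.25% → €2.506075
Unrounded tax sum = €4.28035 → €4.28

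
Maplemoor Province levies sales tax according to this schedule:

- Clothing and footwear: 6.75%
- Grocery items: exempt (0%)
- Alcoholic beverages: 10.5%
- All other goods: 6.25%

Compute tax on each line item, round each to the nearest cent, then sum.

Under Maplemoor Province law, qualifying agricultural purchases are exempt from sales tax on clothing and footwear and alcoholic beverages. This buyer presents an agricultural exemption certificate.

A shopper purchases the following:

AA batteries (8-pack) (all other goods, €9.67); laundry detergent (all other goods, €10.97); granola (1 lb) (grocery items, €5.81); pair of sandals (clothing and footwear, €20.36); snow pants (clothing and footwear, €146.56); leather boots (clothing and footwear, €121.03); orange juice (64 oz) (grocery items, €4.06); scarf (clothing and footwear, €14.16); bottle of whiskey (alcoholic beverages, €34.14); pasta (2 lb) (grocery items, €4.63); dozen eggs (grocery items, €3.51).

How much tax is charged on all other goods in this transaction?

€1.29

AA batteries (8-pack) €9.67: all other goods → 6.25% → €0.60
Laundry detergent €10.97: all other goods → 6.25% → €0.69
Tax on all other goods = €0.60 + €0.69 = €1.29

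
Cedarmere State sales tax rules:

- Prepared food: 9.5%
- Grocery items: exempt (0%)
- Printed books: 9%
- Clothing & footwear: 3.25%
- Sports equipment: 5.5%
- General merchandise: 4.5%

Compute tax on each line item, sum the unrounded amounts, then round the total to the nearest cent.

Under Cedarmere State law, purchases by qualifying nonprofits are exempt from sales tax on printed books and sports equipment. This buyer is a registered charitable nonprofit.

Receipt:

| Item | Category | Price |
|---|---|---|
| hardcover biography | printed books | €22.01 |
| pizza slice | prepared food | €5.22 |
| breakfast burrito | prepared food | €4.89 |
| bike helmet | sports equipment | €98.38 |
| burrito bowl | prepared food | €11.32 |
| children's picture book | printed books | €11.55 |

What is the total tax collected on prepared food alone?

€2.04

Pizza slice €5.22: prepared food → 9.5% → €0.4959
Breakfast burrito €4.89: prepared food → 9.5% → €0.46455
Burrito bowl €11.32: prepared food → 9.5% → €1.0754
Tax on prepared food: unrounded sum = €2.03585 → €2.04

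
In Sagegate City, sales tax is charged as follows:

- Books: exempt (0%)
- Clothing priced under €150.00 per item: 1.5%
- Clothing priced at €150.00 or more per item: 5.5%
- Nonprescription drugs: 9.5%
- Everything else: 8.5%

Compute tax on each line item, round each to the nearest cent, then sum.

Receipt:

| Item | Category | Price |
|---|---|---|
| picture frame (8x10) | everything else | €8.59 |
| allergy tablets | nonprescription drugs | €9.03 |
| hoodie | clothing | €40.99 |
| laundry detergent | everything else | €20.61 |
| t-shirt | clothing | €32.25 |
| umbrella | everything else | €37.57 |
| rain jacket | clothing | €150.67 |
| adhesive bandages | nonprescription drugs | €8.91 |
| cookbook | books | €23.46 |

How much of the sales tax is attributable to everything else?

Picture frame (8x10) €8.59: everything else → 8.5% → €0.73
Laundry detergent €20.61: everything else → 8.5% → €1.75
Umbrella €37.57: everything else → 8.5% → €3.19
Tax on everything else = €0.73 + €1.75 + €3.19 = €5.67

€5.67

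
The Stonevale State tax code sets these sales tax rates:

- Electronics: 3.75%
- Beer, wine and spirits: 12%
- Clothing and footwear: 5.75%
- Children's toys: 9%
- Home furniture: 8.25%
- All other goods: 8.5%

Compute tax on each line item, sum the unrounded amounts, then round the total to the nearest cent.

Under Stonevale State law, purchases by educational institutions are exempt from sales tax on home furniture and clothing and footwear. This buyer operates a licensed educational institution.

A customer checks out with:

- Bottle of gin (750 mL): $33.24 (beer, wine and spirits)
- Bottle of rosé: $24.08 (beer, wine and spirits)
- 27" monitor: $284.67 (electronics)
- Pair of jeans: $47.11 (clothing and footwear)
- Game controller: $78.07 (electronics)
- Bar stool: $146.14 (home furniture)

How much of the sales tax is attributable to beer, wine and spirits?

Bottle of gin (750 mL) $33.24: beer, wine and spirits → 12% → $3.9888
Bottle of rosé $24.08: beer, wine and spirits → 12% → $2.8896
Tax on beer, wine and spirits: unrounded sum = $6.8784 → $6.88

$6.88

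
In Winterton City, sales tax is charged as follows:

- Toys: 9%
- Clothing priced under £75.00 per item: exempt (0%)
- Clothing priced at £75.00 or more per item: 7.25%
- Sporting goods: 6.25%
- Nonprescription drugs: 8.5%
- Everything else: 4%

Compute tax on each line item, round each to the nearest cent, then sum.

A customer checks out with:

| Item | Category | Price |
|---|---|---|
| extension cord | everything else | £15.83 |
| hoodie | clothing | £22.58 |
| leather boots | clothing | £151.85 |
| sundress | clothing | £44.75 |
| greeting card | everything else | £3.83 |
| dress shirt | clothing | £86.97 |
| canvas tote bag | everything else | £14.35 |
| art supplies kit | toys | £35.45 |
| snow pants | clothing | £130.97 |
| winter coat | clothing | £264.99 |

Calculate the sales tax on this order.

£50.57

Extension cord £15.83: everything else → 4% → £0.63
Hoodie £22.58: clothing, under £75.00 → 0% → £0.00
Leather boots £151.85: clothing, £75.00 or more → 7.25% → £11.01
Sundress £44.75: clothing, under £75.00 → 0% → £0.00
Greeting card £3.83: everything else → 4% → £0.15
Dress shirt £86.97: clothing, £75.00 or more → 7.25% → £6.31
Canvas tote bag £14.35: everything else → 4% → £0.57
Art supplies kit £35.45: toys → 9% → £3.19
Snow pants £130.97: clothing, £75.00 or more → 7.25% → £9.50
Winter coat £264.99: clothing, £75.00 or more → 7.25% → £19.21
Total tax = £0.63 + £11.01 + £0.15 + £6.31 + £0.57 + £3.19 + £9.50 + £19.21 = £50.57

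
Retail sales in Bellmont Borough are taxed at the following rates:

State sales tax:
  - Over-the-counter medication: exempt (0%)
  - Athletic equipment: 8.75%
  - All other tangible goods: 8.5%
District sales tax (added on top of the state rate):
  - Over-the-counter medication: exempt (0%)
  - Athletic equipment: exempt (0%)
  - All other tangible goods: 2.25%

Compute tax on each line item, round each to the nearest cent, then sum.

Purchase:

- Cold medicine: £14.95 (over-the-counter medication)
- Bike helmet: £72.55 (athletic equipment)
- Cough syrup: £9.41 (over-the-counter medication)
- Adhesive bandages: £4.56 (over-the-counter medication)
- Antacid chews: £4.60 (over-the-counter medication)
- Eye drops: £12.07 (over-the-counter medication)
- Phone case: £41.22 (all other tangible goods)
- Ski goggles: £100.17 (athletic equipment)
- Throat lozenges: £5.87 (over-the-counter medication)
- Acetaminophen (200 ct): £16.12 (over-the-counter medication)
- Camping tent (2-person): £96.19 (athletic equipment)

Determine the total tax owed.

£27.96

Cold medicine £14.95: over-the-counter medication → 0% + 0% district = 0% → £0.00
Bike helmet £72.55: athletic equipment → 8.75% + 0% district = 8.75% → £6.35
Cough syrup £9.41: over-the-counter medication → 0% + 0% district = 0% → £0.00
Adhesive bandages £4.56: over-the-counter medication → 0% + 0% district = 0% → £0.00
Antacid chews £4.60: over-the-counter medication → 0% + 0% district = 0% → £0.00
Eye drops £12.07: over-the-counter medication → 0% + 0% district = 0% → £0.00
Phone case £41.22: all other tangible goods → 8.5% + 2.25% district = 10.75% → £4.43
Ski goggles £100.17: athletic equipment → 8.75% + 0% district = 8.75% → £8.76
Throat lozenges £5.87: over-the-counter medication → 0% + 0% district = 0% → £0.00
Acetaminophen (200 ct) £16.12: over-the-counter medication → 0% + 0% district = 0% → £0.00
Camping tent (2-person) £96.19: athletic equipment → 8.75% + 0% district = 8.75% → £8.42
Total tax = £6.35 + £4.43 + £8.76 + £8.42 = £27.96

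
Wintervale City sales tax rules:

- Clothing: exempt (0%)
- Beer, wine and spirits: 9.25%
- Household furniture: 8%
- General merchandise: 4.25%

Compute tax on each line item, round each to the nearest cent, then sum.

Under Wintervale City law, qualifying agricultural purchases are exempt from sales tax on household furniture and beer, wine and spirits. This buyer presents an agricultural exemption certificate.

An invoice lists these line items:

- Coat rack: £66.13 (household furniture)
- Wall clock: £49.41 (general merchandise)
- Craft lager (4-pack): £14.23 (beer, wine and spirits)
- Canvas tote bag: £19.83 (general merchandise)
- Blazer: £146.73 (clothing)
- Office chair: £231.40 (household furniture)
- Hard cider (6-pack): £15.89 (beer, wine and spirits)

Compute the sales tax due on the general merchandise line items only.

£2.94

Wall clock £49.41: general merchandise → 4.25% → £2.10
Canvas tote bag £19.83: general merchandise → 4.25% → £0.84
Tax on general merchandise = £2.10 + £0.84 = £2.94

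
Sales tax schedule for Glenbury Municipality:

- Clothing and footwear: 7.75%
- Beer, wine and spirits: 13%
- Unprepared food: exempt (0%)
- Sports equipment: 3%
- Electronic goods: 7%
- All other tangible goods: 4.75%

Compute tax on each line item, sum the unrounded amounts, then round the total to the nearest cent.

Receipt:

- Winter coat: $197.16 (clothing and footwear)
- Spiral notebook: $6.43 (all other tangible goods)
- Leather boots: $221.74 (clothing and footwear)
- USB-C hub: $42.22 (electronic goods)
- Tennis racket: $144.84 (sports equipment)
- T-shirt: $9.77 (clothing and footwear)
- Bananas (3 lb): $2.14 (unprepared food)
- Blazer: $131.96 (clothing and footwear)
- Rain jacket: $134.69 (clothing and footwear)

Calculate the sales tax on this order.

$61.49

Winter coat $197.16: clothing and footwear → 7.75% → $15.2799
Spiral notebook $6.43: all other tangible goods → 4.75% → $0.305425
Leather boots $221.74: clothing and footwear → 7.75% → $17.18485
USB-C hub $42.22: electronic goods → 7% → $2.9554
Tennis racket $144.84: sports equipment → 3% → $4.3452
T-shirt $9.77: clothing and footwear → 7.75% → $0.757175
Bananas (3 lb) $2.14: unprepared food → 0% → $0.00
Blazer $131.96: clothing and footwear → 7.75% → $10.2269
Rain jacket $134.69: clothing and footwear → 7.75% → $10.438475
Unrounded tax sum = $61.493325 → $61.49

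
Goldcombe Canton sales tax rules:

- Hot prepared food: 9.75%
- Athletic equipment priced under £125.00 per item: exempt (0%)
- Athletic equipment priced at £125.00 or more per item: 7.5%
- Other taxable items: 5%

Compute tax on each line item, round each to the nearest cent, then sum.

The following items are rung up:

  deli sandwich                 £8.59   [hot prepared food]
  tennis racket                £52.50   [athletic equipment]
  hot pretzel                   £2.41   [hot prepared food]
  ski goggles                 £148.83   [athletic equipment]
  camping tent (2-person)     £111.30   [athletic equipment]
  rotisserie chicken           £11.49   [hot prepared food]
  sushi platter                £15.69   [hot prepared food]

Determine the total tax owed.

Deli sandwich £8.59: hot prepared food → 9.75% → £0.84
Tennis racket £52.50: athletic equipment, under £125.00 → 0% → £0.00
Hot pretzel £2.41: hot prepared food → 9.75% → £0.23
Ski goggles £148.83: athletic equipment, £125.00 or more → 7.5% → £11.16
Camping tent (2-person) £111.30: athletic equipment, under £125.00 → 0% → £0.00
Rotisserie chicken £11.49: hot prepared food → 9.75% → £1.12
Sushi platter £15.69: hot prepared food → 9.75% → £1.53
Total tax = £0.84 + £0.23 + £11.16 + £1.12 + £1.53 = £14.88

£14.88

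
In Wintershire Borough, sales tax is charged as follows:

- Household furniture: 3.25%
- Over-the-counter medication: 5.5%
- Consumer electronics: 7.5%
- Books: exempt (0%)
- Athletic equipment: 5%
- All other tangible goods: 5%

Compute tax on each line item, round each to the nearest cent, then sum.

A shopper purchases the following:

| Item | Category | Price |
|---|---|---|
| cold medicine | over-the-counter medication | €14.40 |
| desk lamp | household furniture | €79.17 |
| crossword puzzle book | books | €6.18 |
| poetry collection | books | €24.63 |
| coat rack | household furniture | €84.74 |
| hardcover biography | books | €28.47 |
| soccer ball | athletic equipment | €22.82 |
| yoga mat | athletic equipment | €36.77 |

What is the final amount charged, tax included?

€306.27

Cold medicine €14.40: over-the-counter medication → 5.5% → €0.79
Desk lamp €79.17: household furniture → 3.25% → €2.57
Crossword puzzle book €6.18: books → 0% → €0.00
Poetry collection €24.63: books → 0% → €0.00
Coat rack €84.74: household furniture → 3.25% → €2.75
Hardcover biography €28.47: books → 0% → €0.00
Soccer ball €22.82: athletic equipment → 5% → €1.14
Yoga mat €36.77: athletic equipment → 5% → €1.84
Subtotal = €297.18; tax = €9.09; total due = €306.27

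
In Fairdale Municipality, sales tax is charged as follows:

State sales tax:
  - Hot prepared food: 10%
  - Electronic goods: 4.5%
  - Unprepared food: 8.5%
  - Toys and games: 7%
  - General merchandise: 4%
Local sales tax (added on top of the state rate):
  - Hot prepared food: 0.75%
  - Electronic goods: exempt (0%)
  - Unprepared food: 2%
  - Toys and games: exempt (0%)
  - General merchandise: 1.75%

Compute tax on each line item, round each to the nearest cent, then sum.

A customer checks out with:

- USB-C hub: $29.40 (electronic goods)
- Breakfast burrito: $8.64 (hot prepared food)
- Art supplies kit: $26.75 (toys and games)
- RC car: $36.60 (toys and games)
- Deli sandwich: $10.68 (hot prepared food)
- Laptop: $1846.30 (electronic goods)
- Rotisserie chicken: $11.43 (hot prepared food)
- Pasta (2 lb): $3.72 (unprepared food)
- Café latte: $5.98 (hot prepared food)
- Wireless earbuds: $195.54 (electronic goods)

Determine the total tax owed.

USB-C hub $29.40: electronic goods → 4.5% + 0% local = 4.5% → $1.32
Breakfast burrito $8.64: hot prepared food → 10% + 0.75% local = 10.75% → $0.93
Art supplies kit $26.75: toys and games → 7% + 0% local = 7% → $1.87
RC car $36.60: toys and games → 7% + 0% local = 7% → $2.56
Deli sandwich $10.68: hot prepared food → 10% + 0.75% local = 10.75% → $1.15
Laptop $1846.30: electronic goods → 4.5% + 0% local = 4.5% → $83.08
Rotisserie chicken $11.43: hot prepared food → 10% + 0.75% local = 10.75% → $1.23
Pasta (2 lb) $3.72: unprepared food → 8.5% + 2% local = 10.5% → $0.39
Café latte $5.98: hot prepared food → 10% + 0.75% local = 10.75% → $0.64
Wireless earbuds $195.54: electronic goods → 4.5% + 0% local = 4.5% → $8.80
Total tax = $1.32 + $0.93 + $1.87 + $2.56 + $1.15 + $83.08 + $1.23 + $0.39 + $0.64 + $8.80 = $101.97

$101.97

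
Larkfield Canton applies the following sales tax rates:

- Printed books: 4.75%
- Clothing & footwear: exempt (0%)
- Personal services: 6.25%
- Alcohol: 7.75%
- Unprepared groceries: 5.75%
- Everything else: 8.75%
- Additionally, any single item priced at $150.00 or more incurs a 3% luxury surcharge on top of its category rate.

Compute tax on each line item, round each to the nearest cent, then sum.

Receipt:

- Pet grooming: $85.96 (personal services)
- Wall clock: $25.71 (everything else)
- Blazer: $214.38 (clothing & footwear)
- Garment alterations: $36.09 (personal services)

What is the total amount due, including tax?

Pet grooming $85.96: personal services → 6.25% → $5.37
Wall clock $25.71: everything else → 8.75% → $2.25
Blazer $214.38: clothing & footwear → 0% + 3% surcharge = 3% → $6.43
Garment alterations $36.09: personal services → 6.25% → $2.26
Subtotal = $362.14; tax = $16.31; total due = $378.45

$378.45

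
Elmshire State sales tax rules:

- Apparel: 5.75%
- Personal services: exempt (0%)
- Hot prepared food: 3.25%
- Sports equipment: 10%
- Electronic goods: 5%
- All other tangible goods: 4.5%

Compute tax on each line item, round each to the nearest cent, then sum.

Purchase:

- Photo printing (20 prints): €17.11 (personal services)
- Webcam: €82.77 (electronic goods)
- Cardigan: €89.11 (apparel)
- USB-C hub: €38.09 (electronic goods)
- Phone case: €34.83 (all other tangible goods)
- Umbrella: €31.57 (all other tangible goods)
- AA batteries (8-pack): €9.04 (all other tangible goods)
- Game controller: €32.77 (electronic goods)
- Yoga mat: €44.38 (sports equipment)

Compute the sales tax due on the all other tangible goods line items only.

€3.40

Phone case €34.83: all other tangible goods → 4.5% → €1.57
Umbrella €31.57: all other tangible goods → 4.5% → €1.42
AA batteries (8-pack) €9.04: all other tangible goods → 4.5% → €0.41
Tax on all other tangible goods = €1.57 + €1.42 + €0.41 = €3.40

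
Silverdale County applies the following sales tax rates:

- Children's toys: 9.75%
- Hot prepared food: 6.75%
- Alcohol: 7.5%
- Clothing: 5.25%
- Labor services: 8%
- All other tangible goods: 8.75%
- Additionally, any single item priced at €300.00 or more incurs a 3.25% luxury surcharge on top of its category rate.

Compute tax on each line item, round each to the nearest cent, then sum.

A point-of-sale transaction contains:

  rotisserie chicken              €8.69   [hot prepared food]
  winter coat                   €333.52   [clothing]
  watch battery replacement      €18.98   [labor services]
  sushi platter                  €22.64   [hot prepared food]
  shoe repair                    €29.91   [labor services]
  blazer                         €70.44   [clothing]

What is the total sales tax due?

Rotisserie chicken €8.69: hot prepared food → 6.75% → €0.59
Winter coat €333.52: clothing → 5.25% + 3.25% surcharge = 8.5% → €28.35
Watch battery replacement €18.98: labor services → 8% → €1.52
Sushi platter €22.64: hot prepared food → 6.75% → €1.53
Shoe repair €29.91: labor services → 8% → €2.39
Blazer €70.44: clothing → 5.25% → €3.70
Total tax = €0.59 + €28.35 + €1.52 + €1.53 + €2.39 + €3.70 = €38.08

€38.08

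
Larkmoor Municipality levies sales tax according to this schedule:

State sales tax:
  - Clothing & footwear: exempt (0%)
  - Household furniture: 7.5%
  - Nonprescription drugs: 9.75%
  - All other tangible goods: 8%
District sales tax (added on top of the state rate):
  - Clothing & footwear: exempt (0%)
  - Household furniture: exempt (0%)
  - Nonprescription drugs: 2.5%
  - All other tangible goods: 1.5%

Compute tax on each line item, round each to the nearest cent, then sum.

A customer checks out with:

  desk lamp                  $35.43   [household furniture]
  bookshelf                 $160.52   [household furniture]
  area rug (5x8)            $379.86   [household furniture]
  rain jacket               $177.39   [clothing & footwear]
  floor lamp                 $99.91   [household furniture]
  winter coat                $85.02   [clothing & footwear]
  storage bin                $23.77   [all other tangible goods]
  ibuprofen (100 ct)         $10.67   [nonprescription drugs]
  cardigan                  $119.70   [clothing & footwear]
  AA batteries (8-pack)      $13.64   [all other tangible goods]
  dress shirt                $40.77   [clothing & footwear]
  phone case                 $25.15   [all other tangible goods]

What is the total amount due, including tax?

$1229.77

Desk lamp $35.43: household furniture → 7.5% + 0% district = 7.5% → $2.66
Bookshelf $160.52: household furniture → 7.5% + 0% district = 7.5% → $12.04
Area rug (5x8) $379.86: household furniture → 7.5% + 0% district = 7.5% → $28.49
Rain jacket $177.39: clothing & footwear → 0% + 0% district = 0% → $0.00
Floor lamp $99.91: household furniture → 7.5% + 0% district = 7.5% → $7.49
Winter coat $85.02: clothing & footwear → 0% + 0% district = 0% → $0.00
Storage bin $23.77: all other tangible goods → 8% + 1.5% district = 9.5% → $2.26
Ibuprofen (100 ct) $10.67: nonprescription drugs → 9.75% + 2.5% district = 12.25% → $1.31
Cardigan $119.70: clothing & footwear → 0% + 0% district = 0% → $0.00
AA batteries (8-pack) $13.64: all other tangible goods → 8% + 1.5% district = 9.5% → $1.30
Dress shirt $40.77: clothing & footwear → 0% + 0% district = 0% → $0.00
Phone case $25.15: all other tangible goods → 8% + 1.5% district = 9.5% → $2.39
Subtotal = $1171.83; tax = $57.94; total due = $1229.77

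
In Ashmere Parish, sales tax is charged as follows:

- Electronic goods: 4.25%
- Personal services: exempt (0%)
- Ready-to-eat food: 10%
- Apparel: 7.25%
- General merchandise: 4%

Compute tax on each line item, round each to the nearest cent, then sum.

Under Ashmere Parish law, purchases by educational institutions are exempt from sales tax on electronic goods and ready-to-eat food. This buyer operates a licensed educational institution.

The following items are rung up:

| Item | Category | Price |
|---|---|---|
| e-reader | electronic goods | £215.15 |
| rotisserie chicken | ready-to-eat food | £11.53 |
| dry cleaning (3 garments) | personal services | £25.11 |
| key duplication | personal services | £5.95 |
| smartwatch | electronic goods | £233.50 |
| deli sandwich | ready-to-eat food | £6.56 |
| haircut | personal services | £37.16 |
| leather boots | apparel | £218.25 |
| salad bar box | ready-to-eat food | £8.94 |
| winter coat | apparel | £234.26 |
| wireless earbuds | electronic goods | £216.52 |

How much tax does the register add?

£32.80

E-reader £215.15: electronic goods, buyer-exempt → 0% → £0.00
Rotisserie chicken £11.53: ready-to-eat food, buyer-exempt → 0% → £0.00
Dry cleaning (3 garments) £25.11: personal services → 0% → £0.00
Key duplication £5.95: personal services → 0% → £0.00
Smartwatch £233.50: electronic goods, buyer-exempt → 0% → £0.00
Deli sandwich £6.56: ready-to-eat food, buyer-exempt → 0% → £0.00
Haircut £37.16: personal services → 0% → £0.00
Leather boots £218.25: apparel → 7.25% → £15.82
Salad bar box £8.94: ready-to-eat food, buyer-exempt → 0% → £0.00
Winter coat £234.26: apparel → 7.25% → £16.98
Wireless earbuds £216.52: electronic goods, buyer-exempt → 0% → £0.00
Total tax = £15.82 + £16.98 = £32.80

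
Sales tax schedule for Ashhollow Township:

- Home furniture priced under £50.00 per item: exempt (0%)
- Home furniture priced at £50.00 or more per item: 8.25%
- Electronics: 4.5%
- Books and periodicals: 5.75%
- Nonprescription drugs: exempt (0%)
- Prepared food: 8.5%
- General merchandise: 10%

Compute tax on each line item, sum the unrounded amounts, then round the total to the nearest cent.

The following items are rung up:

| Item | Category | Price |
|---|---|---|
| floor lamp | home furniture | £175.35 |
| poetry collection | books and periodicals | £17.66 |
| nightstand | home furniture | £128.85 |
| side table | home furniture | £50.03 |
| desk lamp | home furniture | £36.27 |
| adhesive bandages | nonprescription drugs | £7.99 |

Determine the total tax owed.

£30.24

Floor lamp £175.35: home furniture, £50.00 or more → 8.25% → £14.466375
Poetry collection £17.66: books and periodicals → 5.75% → £1.01545
Nightstand £128.85: home furniture, £50.00 or more → 8.25% → £10.630125
Side table £50.03: home furniture, £50.00 or more → 8.25% → £4.127475
Desk lamp £36.27: home furniture, under £50.00 → 0% → £0.00
Adhesive bandages £7.99: nonprescription drugs → 0% → £0.00
Unrounded tax sum = £30.239425 → £30.24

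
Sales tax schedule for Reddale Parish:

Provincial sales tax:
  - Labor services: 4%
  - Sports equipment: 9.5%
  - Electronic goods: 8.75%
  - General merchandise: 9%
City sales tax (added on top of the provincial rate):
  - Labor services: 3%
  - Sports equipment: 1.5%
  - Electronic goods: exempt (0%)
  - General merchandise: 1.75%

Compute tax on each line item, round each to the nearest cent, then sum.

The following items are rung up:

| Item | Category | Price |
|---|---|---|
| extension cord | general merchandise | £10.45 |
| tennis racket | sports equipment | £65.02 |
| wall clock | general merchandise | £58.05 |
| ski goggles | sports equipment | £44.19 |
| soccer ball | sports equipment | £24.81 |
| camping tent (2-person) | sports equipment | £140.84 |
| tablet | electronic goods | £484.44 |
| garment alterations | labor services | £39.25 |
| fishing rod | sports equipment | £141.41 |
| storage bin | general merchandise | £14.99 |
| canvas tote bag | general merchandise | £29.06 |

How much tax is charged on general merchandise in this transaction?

Extension cord £10.45: general merchandise → 9% + 1.75% city = 10.75% → £1.12
Wall clock £58.05: general merchandise → 9% + 1.75% city = 10.75% → £6.24
Storage bin £14.99: general merchandise → 9% + 1.75% city = 10.75% → £1.61
Canvas tote bag £29.06: general merchandise → 9% + 1.75% city = 10.75% → £3.12
Tax on general merchandise = £1.12 + £6.24 + £1.61 + £3.12 = £12.09

£12.09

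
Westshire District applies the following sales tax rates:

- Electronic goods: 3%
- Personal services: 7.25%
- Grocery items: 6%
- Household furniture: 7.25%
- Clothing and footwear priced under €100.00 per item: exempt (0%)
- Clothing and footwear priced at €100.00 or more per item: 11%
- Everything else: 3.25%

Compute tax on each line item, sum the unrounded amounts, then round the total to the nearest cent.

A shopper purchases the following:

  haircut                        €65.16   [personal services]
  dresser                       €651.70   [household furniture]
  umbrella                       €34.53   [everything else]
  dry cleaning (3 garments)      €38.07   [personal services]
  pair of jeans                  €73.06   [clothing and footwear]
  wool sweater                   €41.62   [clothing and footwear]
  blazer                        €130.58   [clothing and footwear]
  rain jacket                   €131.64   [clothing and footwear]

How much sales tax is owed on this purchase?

Haircut €65.16: personal services → 7.25% → €4.7241
Dresser €651.70: household furniture → 7.25% → €47.24825
Umbrella €34.53: everything else → 3.25% → €1.122225
Dry cleaning (3 garments) €38.07: personal services → 7.25% → €2.760075
Pair of jeans €73.06: clothing and footwear, under €100.00 → 0% → €0.00
Wool sweater €41.62: clothing and footwear, under €100.00 → 0% → €0.00
Blazer €130.58: clothing and footwear, €100.00 or more → 11% → €14.3638
Rain jacket €131.64: clothing and footwear, €100.00 or more → 11% → €14.4804
Unrounded tax sum = €84.69885 → €84.70

€84.70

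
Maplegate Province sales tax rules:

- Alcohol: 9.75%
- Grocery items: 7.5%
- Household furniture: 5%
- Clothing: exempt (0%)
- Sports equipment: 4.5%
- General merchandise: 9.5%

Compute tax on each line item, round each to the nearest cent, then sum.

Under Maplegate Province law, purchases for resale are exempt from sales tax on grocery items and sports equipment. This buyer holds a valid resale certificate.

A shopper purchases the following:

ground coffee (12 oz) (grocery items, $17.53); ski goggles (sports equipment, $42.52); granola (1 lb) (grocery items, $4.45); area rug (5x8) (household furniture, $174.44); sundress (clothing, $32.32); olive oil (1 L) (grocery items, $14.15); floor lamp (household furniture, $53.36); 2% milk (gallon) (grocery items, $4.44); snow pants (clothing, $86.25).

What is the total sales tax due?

Ground coffee (12 oz) $17.53: grocery items, buyer-exempt → 0% → $0.00
Ski goggles $42.52: sports equipment, buyer-exempt → 0% → $0.00
Granola (1 lb) $4.45: grocery items, buyer-exempt → 0% → $0.00
Area rug (5x8) $174.44: household furniture → 5% → $8.72
Sundress $32.32: clothing → 0% → $0.00
Olive oil (1 L) $14.15: grocery items, buyer-exempt → 0% → $0.00
Floor lamp $53.36: household furniture → 5% → $2.67
2% milk (gallon) $4.44: grocery items, buyer-exempt → 0% → $0.00
Snow pants $86.25: clothing → 0% → $0.00
Total tax = $8.72 + $2.67 = $11.39

$11.39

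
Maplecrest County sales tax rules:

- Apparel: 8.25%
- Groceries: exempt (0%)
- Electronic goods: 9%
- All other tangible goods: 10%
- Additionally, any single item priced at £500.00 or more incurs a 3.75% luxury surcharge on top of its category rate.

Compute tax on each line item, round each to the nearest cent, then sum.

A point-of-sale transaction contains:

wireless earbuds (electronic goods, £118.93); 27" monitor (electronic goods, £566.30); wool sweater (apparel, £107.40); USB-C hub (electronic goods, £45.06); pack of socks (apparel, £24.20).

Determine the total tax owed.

Wireless earbuds £118.93: electronic goods → 9% → £10.70
27" monitor £566.30: electronic goods → 9% + 3.75% surcharge = 12.75% → £72.20
Wool sweater £107.40: apparel → 8.25% → £8.86
USB-C hub £45.06: electronic goods → 9% → £4.06
Pack of socks £24.20: apparel → 8.25% → £2.00
Total tax = £10.70 + £72.20 + £8.86 + £4.06 + £2.00 = £97.82

£97.82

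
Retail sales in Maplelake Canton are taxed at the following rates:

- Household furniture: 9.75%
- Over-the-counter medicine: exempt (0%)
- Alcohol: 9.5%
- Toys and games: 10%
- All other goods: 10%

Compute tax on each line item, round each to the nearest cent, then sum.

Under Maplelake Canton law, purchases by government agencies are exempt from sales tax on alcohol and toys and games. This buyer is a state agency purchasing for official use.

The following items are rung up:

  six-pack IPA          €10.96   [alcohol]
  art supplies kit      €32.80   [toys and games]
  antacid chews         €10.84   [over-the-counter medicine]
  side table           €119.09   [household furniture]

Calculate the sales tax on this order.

€11.61

Six-pack IPA €10.96: alcohol, buyer-exempt → 0% → €0.00
Art supplies kit €32.80: toys and games, buyer-exempt → 0% → €0.00
Antacid chews €10.84: over-the-counter medicine → 0% → €0.00
Side table €119.09: household furniture → 9.75% → €11.61
Total tax = €11.61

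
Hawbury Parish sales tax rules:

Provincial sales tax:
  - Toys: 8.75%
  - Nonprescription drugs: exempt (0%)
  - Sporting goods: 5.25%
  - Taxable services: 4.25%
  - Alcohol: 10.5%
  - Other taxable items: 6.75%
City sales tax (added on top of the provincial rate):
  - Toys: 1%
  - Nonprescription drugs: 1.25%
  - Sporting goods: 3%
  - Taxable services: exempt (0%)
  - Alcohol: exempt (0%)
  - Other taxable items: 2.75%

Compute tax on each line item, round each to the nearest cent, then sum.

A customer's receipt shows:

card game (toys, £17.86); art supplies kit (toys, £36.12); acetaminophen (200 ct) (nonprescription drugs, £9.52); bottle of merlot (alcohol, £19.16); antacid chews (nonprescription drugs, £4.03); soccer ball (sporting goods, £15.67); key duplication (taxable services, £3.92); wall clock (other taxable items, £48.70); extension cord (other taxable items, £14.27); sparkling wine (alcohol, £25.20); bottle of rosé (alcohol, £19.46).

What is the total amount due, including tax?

£233.49

Card game £17.86: toys → 8.75% + 1% city = 9.75% → £1.74
Art supplies kit £36.12: toys → 8.75% + 1% city = 9.75% → £3.52
Acetaminophen (200 ct) £9.52: nonprescription drugs → 0% + 1.25% city = 1.25% → £0.12
Bottle of merlot £19.16: alcohol → 10.5% + 0% city = 10.5% → £2.01
Antacid chews £4.03: nonprescription drugs → 0% + 1.25% city = 1.25% → £0.05
Soccer ball £15.67: sporting goods → 5.25% + 3% city = 8.25% → £1.29
Key duplication £3.92: taxable services → 4.25% + 0% city = 4.25% → £0.17
Wall clock £48.70: other taxable items → 6.75% + 2.75% city = 9.5% → £4.63
Extension cord £14.27: other taxable items → 6.75% + 2.75% city = 9.5% → £1.36
Sparkling wine £25.20: alcohol → 10.5% + 0% city = 10.5% → £2.65
Bottle of rosé £19.46: alcohol → 10.5% + 0% city = 10.5% → £2.04
Subtotal = £213.91; tax = £19.58; total due = £233.49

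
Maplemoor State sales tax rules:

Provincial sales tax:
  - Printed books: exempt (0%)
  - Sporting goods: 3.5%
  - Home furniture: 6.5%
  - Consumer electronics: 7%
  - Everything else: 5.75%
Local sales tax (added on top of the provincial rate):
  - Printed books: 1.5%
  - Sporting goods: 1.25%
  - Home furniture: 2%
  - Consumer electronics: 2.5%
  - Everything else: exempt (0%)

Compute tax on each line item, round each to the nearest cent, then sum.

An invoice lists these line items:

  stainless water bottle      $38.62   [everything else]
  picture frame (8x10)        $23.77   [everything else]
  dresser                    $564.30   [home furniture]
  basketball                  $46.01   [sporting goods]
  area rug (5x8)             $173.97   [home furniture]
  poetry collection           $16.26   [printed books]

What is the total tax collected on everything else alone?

$3.59

Stainless water bottle $38.62: everything else → 5.75% + 0% local = 5.75% → $2.22
Picture frame (8x10) $23.77: everything else → 5.75% + 0% local = 5.75% → $1.37
Tax on everything else = $2.22 + $1.37 = $3.59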